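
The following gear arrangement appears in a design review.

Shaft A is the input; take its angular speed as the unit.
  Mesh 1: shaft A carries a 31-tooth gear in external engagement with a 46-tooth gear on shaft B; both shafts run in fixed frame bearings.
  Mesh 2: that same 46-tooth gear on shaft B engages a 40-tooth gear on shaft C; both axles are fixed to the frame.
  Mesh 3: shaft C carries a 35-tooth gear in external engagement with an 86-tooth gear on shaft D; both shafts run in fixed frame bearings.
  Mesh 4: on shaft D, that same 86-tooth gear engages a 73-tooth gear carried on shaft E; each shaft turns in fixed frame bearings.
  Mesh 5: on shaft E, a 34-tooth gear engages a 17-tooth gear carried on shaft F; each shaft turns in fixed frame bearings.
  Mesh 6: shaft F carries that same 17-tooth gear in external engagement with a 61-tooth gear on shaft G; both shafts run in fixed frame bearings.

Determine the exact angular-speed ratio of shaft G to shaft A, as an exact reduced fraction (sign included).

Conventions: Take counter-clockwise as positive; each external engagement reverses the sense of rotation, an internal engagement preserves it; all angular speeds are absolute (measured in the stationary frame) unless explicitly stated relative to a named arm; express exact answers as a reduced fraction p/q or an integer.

class = fixed-axis compound train [6 meshes; 6 ratios multiply, 6 sense flips]
mesh 1 [31T→46T]: running ratio 31/46, sense −
mesh 2 [46T→40T]: running ratio 31/40, sense +
mesh 3 [35T→86T]: running ratio 217/688, sense −
mesh 4 [86T→73T]: running ratio 217/584, sense +
mesh 5 [34T→17T]: running ratio 217/292, sense −
mesh 6 [17T→61T]: running ratio 3689/17812, sense +
ω_out/ω_in = 3689/17812

3689/17812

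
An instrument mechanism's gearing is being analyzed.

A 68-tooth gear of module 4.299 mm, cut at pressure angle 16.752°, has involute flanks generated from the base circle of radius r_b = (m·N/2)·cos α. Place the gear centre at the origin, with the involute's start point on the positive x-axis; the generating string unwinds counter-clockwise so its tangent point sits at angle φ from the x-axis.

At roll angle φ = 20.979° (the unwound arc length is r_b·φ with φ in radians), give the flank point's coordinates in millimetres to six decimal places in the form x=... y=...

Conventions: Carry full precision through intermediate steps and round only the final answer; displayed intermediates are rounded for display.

x=149.033030 y=2.259667

single-mesh involute tooth geometry (68T wheel at module 4.299)
pitch radius r_p = m·N/2 = 4.299·68/2 = 146.166000
base radius r_b = r_p·cos α = 146.166000·cos 16.752° = 139.962905
roll angle φ = 20.979° = 0.36615262 rad
x = r_b·(cos φ + φ·sin φ) = 149.033030
y = r_b·(sin φ − φ·cos φ) = 2.259667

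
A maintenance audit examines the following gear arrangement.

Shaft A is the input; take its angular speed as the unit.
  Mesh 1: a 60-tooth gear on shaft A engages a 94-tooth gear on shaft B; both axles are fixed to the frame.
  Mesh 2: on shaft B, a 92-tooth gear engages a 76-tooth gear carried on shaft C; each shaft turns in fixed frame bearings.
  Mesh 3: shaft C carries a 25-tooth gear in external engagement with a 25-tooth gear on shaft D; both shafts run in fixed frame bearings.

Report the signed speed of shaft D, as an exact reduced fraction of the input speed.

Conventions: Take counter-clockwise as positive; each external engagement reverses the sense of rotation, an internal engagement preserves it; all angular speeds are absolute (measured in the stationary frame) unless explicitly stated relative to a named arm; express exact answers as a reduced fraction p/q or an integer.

-690/893

3-mesh fixed-axis compound train (all bearings frame-fixed)
mesh 1 [60T→94T]: |ω|/ω_in = 1×60/94 = 30/47, sense flips to −
mesh 2 [92T→76T]: |ω|/ω_in = (30/47)×92/76 = 690/893, sense flips to +
mesh 3 [25T→25T]: |ω|/ω_in = (690/893)×25/25 = 690/893, sense flips to −
signed output speed (× input speed) = -690/893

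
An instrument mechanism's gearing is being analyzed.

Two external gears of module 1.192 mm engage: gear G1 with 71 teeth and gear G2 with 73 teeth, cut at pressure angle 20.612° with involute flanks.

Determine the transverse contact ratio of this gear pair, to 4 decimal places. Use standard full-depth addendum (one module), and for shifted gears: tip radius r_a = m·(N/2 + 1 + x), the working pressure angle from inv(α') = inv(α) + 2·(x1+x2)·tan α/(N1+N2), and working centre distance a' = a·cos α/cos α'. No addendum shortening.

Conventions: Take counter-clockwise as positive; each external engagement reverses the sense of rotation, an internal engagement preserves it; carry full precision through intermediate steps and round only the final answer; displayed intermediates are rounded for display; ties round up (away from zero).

single-mesh involute tooth geometry (71T engaging 73T at module 1.192)
base radii: r_b1 = 39.607176, r_b2 = 40.722871
tip radii: r_a1 = 43.508000, r_a2 = 44.700000
no profile shift: α' = α, a' = a
action lengths: √(r_a1²−r_b1²) = 18.006045, √(r_a2²−r_b2²) = 18.431976
base pitch p_b = π·m·cos α = 3.505060
CR = (18.006045 + 18.431976 − 85.824000·sin 20.61200°)/3.505060 = 1.775930
contact ratio ≈ 1.7759

1.7759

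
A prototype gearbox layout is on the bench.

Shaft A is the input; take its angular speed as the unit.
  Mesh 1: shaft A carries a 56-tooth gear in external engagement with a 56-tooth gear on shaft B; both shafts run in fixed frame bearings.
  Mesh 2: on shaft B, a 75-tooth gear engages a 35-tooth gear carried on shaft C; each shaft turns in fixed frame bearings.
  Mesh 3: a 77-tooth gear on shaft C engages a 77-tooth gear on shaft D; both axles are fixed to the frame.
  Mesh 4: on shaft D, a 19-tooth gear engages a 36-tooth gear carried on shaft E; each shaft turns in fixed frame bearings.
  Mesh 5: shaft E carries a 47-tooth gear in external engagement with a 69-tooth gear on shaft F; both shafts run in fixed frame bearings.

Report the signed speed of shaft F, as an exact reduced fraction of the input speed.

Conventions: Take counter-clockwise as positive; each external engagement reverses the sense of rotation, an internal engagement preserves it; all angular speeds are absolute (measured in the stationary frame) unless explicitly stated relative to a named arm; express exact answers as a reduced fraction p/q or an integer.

5-mesh fixed-axis compound train (all bearings frame-fixed)
mesh 1 [56T→56T]: |ω|/ω_in = 1×56/56 = 1, sense flips to −
mesh 2 [75T→35T]: |ω|/ω_in = 1×75/35 = 15/7, sense flips to +
mesh 3 [77T→77T]: |ω|/ω_in = (15/7)×77/77 = 15/7, sense flips to −
mesh 4 [19T→36T]: |ω|/ω_in = (15/7)×19/36 = 95/84, sense flips to +
mesh 5 [47T→69T]: |ω|/ω_in = (95/84)×47/69 = 4465/5796, sense flips to −
signed output speed (× input speed) = -4465/5796

-4465/5796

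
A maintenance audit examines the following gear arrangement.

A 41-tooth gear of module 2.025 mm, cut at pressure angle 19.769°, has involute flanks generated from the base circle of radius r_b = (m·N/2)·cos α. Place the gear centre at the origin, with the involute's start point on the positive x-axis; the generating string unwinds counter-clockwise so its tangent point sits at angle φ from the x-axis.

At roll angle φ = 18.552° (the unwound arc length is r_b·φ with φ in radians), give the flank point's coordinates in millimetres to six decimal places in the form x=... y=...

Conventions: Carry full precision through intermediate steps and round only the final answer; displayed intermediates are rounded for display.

x=41.060430 y=0.437443

topology: single-mesh involute geometry — m = 2.025, N = 41
pitch radius r_p = m·N/2 = 2.025·41/2 = 41.512500
base radius r_b = r_p·cos α = 41.512500·cos 19.769° = 39.065915
roll angle φ = 18.552° = 0.32379348 rad
x = r_b·(cos φ + φ·sin φ) = 41.060430
y = r_b·(sin φ − φ·cos φ) = 0.437443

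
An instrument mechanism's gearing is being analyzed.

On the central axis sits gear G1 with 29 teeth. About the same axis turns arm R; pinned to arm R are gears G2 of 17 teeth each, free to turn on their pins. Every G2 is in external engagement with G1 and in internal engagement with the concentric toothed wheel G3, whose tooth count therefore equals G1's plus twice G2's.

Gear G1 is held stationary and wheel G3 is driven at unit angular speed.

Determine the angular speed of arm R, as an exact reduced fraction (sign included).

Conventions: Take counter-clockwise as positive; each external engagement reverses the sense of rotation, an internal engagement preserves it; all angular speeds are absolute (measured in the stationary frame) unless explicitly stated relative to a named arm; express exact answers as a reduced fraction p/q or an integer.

63/92

recognized (axles ride arm R): planetary set, 29/17/63 teeth
ring teeth: 29 + 2·17 = 63
29(ω_sun−ω_arm) = −63(ω_ring−ω_arm),  ω_sun = 0, ω_ring = 1
29(0−ω_arm) = −63(1−ω_arm)  ⇒  92·ω_arm = 63  ⇒  ω_arm = 63/92
exact speed ratio = 63/92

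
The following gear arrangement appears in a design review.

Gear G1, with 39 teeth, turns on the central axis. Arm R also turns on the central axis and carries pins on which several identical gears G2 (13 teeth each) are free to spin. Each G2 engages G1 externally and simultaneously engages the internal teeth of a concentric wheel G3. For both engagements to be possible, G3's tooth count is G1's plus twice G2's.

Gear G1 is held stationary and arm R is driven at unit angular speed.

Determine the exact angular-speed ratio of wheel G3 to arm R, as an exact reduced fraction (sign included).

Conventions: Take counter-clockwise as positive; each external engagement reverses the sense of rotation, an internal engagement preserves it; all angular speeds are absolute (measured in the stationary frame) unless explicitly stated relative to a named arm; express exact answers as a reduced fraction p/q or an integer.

class = planetary set [G3 = 39+2·13 = 65; Willis about the carrier]
ring teeth: 39 + 2·13 = 65
39(ω_sun−ω_arm) = −65(ω_ring−ω_arm),  ω_sun = 0, ω_arm = 1
ω_ring = 1 − (39/65)(0−1) = 8/5
ω_out/ω_in = 8/5

8/5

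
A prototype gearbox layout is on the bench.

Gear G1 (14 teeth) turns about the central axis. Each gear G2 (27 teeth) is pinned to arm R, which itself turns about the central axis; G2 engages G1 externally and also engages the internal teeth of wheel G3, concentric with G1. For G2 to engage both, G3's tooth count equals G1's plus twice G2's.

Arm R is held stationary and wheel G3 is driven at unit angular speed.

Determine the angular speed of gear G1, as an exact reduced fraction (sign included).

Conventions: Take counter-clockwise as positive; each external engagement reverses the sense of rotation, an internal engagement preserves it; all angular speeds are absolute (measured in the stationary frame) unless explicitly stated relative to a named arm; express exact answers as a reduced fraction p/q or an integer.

-34/7

topology: planetary set — G1 14T / G2 27T / G3 68T, arm = carrier (Willis)
ring teeth: 14 + 2·27 = 68
14(ω_sun−ω_arm) = −68(ω_ring−ω_arm),  ω_arm = 0, ω_ring = 1
ω_sun = 0 − (68/14)(1−0) = -34/7
exact speed ratio = -34/7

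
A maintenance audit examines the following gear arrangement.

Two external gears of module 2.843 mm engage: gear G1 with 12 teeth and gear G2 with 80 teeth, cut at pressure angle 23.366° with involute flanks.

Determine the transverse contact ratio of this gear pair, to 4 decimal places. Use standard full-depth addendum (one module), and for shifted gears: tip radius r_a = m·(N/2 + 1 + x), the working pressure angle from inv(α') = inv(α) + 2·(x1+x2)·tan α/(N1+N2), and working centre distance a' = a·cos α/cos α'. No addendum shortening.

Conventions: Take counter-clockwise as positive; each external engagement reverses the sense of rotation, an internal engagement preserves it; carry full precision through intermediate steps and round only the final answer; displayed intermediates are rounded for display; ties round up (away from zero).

1.4964

topology: single-mesh involute geometry — m = 2.843, 12T/80T pair
base radii: r_b1 = 15.659076, r_b2 = 104.393838
tip radii: r_a1 = 19.901000, r_a2 = 116.563000
no profile shift: α' = α, a' = a
action lengths: √(r_a1²−r_b1²) = 12.281822, √(r_a2²−r_b2²) = 51.854214
base pitch p_b = π·m·cos α = 8.199073
CR = (12.281822 + 51.854214 − 130.778000·sin 23.36600°)/8.199073 = 1.496396
contact ratio ≈ 1.4964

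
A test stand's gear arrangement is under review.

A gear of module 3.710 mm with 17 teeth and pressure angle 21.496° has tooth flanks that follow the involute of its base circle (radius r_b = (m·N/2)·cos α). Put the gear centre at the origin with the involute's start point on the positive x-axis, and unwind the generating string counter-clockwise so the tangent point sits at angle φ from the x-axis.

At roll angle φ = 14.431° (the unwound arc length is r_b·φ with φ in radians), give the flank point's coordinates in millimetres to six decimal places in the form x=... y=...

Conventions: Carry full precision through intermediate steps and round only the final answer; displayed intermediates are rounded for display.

x=30.257496 y=0.155283

topology: single-mesh involute geometry — m = 3.710, N = 17
pitch radius r_p = m·N/2 = 3.710·17/2 = 31.535000
base radius r_b = r_p·cos α = 31.535000·cos 21.496° = 29.341525
roll angle φ = 14.431° = 0.25186846 rad
x = r_b·(cos φ + φ·sin φ) = 30.257496
y = r_b·(sin φ − φ·cos φ) = 0.155283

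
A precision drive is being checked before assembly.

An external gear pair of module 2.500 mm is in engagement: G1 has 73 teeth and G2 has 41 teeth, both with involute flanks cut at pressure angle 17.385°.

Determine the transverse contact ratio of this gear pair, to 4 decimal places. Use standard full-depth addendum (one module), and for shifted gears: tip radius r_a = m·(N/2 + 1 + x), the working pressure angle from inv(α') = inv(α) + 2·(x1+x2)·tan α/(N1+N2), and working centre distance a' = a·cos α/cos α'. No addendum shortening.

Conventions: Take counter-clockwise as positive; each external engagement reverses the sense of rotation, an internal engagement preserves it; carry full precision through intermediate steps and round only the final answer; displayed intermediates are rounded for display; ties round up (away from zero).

class = single-mesh tooth geometry [involute pair 73T × 41T, m = 2.500]
base radii: r_b1 = 87.081571, r_b2 = 48.908827
tip radii: r_a1 = 93.750000, r_a2 = 53.750000
no profile shift: α' = α, a' = a
action lengths: √(r_a1²−r_b1²) = 34.725531, √(r_a2²−r_b2²) = 22.293252
base pitch p_b = π·m·cos α = 7.495201
CR = (34.725531 + 22.293252 − 142.500000·sin 17.38500°)/7.495201 = 1.926709
contact ratio ≈ 1.9267

1.9267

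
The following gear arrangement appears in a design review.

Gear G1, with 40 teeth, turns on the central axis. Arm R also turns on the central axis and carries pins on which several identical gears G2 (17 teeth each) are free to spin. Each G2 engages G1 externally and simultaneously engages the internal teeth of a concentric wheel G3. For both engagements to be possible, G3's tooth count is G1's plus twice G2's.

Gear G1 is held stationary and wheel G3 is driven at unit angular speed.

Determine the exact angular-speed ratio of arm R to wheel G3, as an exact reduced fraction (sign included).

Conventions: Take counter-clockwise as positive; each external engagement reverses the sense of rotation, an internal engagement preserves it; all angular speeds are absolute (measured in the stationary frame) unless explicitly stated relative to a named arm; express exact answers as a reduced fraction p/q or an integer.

37/57

class = planetary set [G3 = 40+2·17 = 74; Willis about the carrier]
ring teeth: 40 + 2·17 = 74
40(ω_sun−ω_arm) = −74(ω_ring−ω_arm),  ω_sun = 0, ω_ring = 1
40(0−ω_arm) = −74(1−ω_arm)  ⇒  114·ω_arm = 74  ⇒  ω_arm = 37/57
ω_out/ω_in = 37/57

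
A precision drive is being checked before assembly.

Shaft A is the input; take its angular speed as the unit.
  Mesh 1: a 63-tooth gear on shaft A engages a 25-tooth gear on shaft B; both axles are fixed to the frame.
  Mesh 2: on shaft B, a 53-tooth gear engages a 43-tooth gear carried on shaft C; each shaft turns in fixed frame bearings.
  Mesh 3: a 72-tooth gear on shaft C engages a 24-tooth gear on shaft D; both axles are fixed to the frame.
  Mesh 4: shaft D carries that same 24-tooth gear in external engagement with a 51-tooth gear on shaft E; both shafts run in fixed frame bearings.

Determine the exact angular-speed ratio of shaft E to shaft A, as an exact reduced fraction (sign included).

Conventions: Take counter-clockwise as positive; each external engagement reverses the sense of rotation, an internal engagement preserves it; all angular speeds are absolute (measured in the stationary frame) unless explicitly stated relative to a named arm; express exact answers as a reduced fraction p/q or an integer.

class = fixed-axis compound train [4 meshes; 4 ratios multiply, 4 sense flips]
mesh 1 [63T→25T]: running ratio 63/25, sense −
mesh 2 [53T→43T]: running ratio 3339/1075, sense +
mesh 3 [72T→24T]: running ratio 10017/1075, sense −
mesh 4 [24T→51T]: running ratio 80136/18275, sense +
ω_out/ω_in = 80136/18275

80136/18275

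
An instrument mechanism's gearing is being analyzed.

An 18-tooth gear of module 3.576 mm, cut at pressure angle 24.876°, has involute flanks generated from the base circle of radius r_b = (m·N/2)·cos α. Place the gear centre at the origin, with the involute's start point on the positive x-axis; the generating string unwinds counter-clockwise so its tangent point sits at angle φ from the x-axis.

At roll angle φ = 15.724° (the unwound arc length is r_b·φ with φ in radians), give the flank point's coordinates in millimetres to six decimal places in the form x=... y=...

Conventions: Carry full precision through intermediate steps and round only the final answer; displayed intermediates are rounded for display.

x=30.276883 y=0.199654

single-mesh involute tooth geometry (18T wheel at module 3.576)
pitch radius r_p = m·N/2 = 3.576·18/2 = 32.184000
base radius r_b = r_p·cos α = 32.184000·cos 24.876° = 29.197978
roll angle φ = 15.724° = 0.27443557 rad
x = r_b·(cos φ + φ·sin φ) = 30.276883
y = r_b·(sin φ − φ·cos φ) = 0.199654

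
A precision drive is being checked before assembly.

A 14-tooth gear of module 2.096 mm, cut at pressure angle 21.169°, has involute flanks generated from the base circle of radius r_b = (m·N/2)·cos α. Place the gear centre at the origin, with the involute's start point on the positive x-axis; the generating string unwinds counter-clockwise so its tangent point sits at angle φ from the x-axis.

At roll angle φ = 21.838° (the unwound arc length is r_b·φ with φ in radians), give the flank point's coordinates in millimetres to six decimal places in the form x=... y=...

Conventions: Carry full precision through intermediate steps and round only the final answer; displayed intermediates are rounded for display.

x=14.639918 y=0.248871

topology: single-mesh involute geometry — m = 2.096, N = 14
pitch radius r_p = m·N/2 = 2.096·14/2 = 14.672000
base radius r_b = r_p·cos α = 14.672000·cos 21.169° = 13.681923
roll angle φ = 21.838° = 0.38114500 rad
x = r_b·(cos φ + φ·sin φ) = 14.639918
y = r_b·(sin φ − φ·cos φ) = 0.248871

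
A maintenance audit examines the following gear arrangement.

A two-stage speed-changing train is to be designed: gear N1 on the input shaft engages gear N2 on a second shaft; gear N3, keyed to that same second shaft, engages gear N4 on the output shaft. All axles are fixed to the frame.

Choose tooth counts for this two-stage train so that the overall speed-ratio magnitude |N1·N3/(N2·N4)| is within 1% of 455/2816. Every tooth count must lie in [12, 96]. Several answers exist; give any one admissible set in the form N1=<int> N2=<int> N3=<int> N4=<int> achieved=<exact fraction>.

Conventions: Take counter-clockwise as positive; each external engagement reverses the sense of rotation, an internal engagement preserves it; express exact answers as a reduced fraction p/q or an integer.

topology: fixed-axis compound train — 2 stages, target 455/2816
target = 455/2816 in lowest terms: an exact hit needs N1·N3 = k·455 and N2·N4 = k·2816 for one integer k, every count in [12, 96]; additionally prefer no 1:1 stage (N1 ≠ N2, N3 ≠ N4)
k = 1: N1·N3 = 455 = 13·35, N2·N4 = 2816 = 32·88
achieved = 13·35/(32·88) = 455/2816; |achieved − target| = 0 ≤ 91/56320 ✓

N1=13 N2=32 N3=35 N4=88 achieved=455/2816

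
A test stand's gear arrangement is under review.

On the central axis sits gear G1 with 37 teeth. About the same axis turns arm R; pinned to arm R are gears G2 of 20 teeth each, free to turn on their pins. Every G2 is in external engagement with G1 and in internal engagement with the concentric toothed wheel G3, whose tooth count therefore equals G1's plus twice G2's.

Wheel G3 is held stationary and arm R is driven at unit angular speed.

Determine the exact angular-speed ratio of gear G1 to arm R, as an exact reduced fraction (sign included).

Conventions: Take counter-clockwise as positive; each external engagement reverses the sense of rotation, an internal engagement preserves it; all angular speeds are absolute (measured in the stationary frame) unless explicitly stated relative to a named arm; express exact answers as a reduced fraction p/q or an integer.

114/37

topology: planetary set — G1 37T / G2 20T / G3 77T, arm = carrier (Willis)
ring teeth: 37 + 2·20 = 77
37(ω_sun−ω_arm) = −77(ω_ring−ω_arm),  ω_ring = 0, ω_arm = 1
ω_sun = 1 − (77/37)(0−1) = 114/37
ω_out/ω_in = 114/37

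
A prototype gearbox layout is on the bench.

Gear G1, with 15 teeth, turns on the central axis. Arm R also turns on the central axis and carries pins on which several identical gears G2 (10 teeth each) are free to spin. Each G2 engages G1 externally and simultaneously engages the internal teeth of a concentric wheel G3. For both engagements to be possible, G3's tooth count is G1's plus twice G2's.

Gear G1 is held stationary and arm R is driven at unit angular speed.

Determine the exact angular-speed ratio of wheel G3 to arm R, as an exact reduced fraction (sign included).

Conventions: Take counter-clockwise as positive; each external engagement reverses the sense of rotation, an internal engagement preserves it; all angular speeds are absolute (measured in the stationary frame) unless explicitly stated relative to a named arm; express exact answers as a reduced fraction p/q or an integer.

recognized (axles ride arm R): planetary set, 15/10/35 teeth
ring teeth: 15 + 2·10 = 35
15(ω_sun−ω_arm) = −35(ω_ring−ω_arm),  ω_sun = 0, ω_arm = 1
ω_ring = 1 − (15/35)(0−1) = 10/7
ω_out/ω_in = 10/7

10/7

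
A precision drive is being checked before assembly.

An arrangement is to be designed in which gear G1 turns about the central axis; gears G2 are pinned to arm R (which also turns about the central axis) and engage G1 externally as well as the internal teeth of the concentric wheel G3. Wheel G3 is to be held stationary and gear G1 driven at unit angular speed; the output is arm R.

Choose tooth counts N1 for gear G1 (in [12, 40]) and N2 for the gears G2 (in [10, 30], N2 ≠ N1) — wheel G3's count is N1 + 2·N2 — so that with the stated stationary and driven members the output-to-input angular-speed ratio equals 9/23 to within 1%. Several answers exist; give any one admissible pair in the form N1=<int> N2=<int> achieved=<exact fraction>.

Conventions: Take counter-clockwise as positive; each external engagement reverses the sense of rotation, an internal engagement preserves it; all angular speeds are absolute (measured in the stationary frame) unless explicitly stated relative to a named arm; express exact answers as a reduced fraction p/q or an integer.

N1=36 N2=10 achieved=9/23

planetary set to be sized for 9/23 (Willis relation)
Willis with ω_ring = 0: ω_arm/ω_sun = N1/(N1+N3); set equal to 9/23  ⇒  N3/N1 = 1/(9/23) − 1 = 14/9
N3 = N1 + 2·N2  ⇒  N2/N1 = (N3/N1 − 1)/2 = (14/9 − 1)/2 = 5/18
smallest multiple with N1 ≥ 12 and N2 ≥ 10: k = 2  ⇒  N1 = 2·18 = 36, N2 = 2·5 = 10 (N1 ≤ 40, N2 ≤ 30, N2 ≠ N1 ✓), N3 = 36 + 2·10 = 56
check: N1/(N1+N3) with N1 = 36, N3 = 56 gives 9/23; |achieved − target| = 0 ≤ 9/2300 ✓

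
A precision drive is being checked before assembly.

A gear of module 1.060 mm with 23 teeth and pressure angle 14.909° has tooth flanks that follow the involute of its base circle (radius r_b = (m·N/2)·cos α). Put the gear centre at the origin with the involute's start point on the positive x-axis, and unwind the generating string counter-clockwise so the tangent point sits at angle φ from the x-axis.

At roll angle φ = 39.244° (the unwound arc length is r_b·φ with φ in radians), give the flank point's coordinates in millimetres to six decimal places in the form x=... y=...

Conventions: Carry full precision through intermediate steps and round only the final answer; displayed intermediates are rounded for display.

x=14.227047 y=1.203509

single-mesh involute tooth geometry (23T wheel at module 1.060)
pitch radius r_p = m·N/2 = 1.060·23/2 = 12.190000
base radius r_b = r_p·cos α = 12.190000·cos 14.909° = 11.779632
roll angle φ = 39.244° = 0.68493701 rad
x = r_b·(cos φ + φ·sin φ) = 14.227047
y = r_b·(sin φ − φ·cos φ) = 1.203509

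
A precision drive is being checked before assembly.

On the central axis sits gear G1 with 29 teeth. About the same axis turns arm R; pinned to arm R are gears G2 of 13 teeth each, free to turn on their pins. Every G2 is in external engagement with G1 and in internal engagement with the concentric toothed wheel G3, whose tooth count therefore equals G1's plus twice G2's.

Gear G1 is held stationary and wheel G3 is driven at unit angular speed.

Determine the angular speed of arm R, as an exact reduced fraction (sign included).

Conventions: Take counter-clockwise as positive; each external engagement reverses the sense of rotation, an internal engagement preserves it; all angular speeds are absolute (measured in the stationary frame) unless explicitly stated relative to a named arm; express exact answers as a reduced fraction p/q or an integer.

recognized (axles ride arm R): planetary set, 29/13/55 teeth
ring teeth: 29 + 2·13 = 55
29(ω_sun−ω_arm) = −55(ω_ring−ω_arm),  ω_sun = 0, ω_ring = 1
29(0−ω_arm) = −55(1−ω_arm)  ⇒  84·ω_arm = 55  ⇒  ω_arm = 55/84
exact speed ratio = 55/84

55/84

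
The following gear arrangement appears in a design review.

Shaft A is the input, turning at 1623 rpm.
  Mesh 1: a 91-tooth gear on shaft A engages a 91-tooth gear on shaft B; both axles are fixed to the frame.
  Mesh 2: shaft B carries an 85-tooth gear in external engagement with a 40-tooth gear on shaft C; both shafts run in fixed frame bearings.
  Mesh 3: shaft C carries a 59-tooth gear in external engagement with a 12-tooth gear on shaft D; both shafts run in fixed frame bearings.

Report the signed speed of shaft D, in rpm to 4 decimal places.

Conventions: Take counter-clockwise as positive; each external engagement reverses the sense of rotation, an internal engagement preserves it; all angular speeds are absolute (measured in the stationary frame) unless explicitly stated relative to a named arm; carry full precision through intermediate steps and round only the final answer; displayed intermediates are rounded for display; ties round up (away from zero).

3-mesh fixed-axis compound train (all bearings frame-fixed)
mesh 1 [91T→91T]: ω = 1623.0000×91/91 = 1623.0000 rpm, sense flips to −
mesh 2 [85T→40T]: ω = 1623.0000×85/40 = 3448.8750 rpm, sense flips to +
mesh 3 [59T→12T]: ω = 3448.8750×59/12 = 16956.9688 rpm, sense flips to −
signed output speed = -16956.9688 rpm

-16956.9688 rpm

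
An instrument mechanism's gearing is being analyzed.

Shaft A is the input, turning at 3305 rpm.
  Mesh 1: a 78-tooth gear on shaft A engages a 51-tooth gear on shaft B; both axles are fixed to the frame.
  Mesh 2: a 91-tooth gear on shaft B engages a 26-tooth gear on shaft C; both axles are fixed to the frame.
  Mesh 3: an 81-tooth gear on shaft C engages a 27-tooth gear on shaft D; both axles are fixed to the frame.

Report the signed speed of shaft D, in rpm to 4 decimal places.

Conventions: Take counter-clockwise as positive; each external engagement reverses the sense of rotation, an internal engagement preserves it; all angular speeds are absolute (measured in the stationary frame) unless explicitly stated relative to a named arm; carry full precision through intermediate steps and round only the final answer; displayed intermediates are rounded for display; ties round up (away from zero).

-53074.4118 rpm

topology: fixed-axis compound train — 3 meshes, A→D
mesh 1 [78T→51T]: ω = 3305.0000×78/51 = 5054.7059 rpm, sense flips to −
mesh 2 [91T→26T]: ω = 5054.7059×91/26 = 17691.4706 rpm, sense flips to +
mesh 3 [81T→27T]: ω = 17691.4706×81/27 = 53074.4118 rpm, sense flips to −
signed output speed = -53074.4118 rpm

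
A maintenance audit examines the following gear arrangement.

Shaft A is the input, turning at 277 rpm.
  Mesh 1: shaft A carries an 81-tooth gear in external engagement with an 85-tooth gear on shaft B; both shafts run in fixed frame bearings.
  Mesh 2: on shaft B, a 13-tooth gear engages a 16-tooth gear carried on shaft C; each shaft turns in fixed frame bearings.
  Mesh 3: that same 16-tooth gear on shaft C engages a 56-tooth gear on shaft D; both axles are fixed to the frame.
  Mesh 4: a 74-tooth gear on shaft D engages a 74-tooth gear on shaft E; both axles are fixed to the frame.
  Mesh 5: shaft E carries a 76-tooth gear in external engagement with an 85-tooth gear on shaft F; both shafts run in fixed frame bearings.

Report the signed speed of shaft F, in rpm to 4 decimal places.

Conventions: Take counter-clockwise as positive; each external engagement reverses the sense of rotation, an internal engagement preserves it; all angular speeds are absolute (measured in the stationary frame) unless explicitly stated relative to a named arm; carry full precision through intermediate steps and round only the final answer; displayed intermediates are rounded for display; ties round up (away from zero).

class = fixed-axis compound train [5 meshes; 5 ratios multiply, 5 sense flips]
mesh 1 [81T→85T]: ω = 277.0000×81/85 = 263.9647 rpm, sense flips to −
mesh 2 [13T→16T]: ω = 263.9647×13/16 = 214.4713 rpm, sense flips to +
mesh 3 [16T→56T]: ω = 214.4713×16/56 = 61.2775 rpm, sense flips to −
mesh 4 [74T→74T]: ω = 61.2775×74/74 = 61.2775 rpm, sense flips to +
mesh 5 [76T→85T]: ω = 61.2775×76/85 = 54.7893 rpm, sense flips to −
signed output speed = -54.7893 rpm

-54.7893 rpm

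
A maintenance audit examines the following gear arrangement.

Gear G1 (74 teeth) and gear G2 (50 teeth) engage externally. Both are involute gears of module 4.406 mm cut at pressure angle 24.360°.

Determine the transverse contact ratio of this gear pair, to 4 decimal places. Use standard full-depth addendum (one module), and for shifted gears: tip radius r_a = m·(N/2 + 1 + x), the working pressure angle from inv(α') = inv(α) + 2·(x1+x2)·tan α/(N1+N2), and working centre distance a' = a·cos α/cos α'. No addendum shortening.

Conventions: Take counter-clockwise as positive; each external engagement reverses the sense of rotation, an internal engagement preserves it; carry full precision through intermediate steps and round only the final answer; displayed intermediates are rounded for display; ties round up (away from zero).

1.5785

single-mesh involute tooth geometry (74T engaging 50T at module 4.406)
base radii: r_b1 = 148.508451, r_b2 = 100.343548
tip radii: r_a1 = 167.428000, r_a2 = 114.556000
no profile shift: α' = α, a' = a
action lengths: √(r_a1²−r_b1²) = 77.313486, √(r_a2²−r_b2²) = 55.265265
base pitch p_b = π·m·cos α = 12.609542
CR = (77.313486 + 55.265265 − 273.172000·sin 24.36000°)/12.609542 = 1.578478
contact ratio ≈ 1.5785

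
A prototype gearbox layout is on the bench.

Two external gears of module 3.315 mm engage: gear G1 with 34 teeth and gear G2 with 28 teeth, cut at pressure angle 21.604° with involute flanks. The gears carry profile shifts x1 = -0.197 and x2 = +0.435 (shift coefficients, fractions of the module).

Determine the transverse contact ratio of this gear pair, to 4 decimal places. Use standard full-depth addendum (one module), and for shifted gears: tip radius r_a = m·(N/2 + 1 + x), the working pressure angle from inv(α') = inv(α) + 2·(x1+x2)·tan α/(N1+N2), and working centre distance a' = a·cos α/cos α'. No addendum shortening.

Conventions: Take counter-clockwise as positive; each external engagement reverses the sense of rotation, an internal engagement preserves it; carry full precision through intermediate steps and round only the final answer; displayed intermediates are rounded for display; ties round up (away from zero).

recognized (one external pair, fixed centres): single-mesh tooth geometry, m = 3.315, N1 = 34, N2 = 28
base radii: r_b1 = 52.396105, r_b2 = 43.149734
tip radii: r_a1 = 59.016945, r_a2 = 51.167025
inv(α') = inv(21.604°) + 2·(-0.197+0.435)·tan α/(34+28) = 0.02198816  ⇒  α' = 22.65696°
a' = a·cos α / cos α' = 102.7650·cos 21.604°/cos 22.65696° = 103.535947
action lengths: √(r_a1²−r_b1²) = 27.159675, √(r_a2²−r_b2²) = 27.498453
base pitch p_b = π·m·cos α = 9.682778
CR = (27.159675 + 27.498453 − 103.535947·sin 22.65696°)/9.682778 = 1.525878
contact ratio ≈ 1.5259

1.5259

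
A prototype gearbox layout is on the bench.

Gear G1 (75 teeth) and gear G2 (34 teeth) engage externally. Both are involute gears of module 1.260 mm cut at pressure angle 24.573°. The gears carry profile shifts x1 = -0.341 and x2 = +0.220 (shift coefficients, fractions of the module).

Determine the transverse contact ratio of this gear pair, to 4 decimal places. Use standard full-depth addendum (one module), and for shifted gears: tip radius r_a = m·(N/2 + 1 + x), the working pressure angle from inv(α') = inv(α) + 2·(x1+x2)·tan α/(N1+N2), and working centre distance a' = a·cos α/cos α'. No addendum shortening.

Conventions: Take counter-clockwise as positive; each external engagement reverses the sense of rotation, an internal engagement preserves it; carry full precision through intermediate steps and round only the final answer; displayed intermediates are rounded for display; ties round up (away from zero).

recognized (one external pair, fixed centres): single-mesh tooth geometry, m = 1.260, N1 = 75, N2 = 34
base radii: r_b1 = 42.970670, r_b2 = 19.480037
tip radii: r_a1 = 48.080340, r_a2 = 22.957200
inv(α') = inv(24.573°) + 2·(-0.341+0.220)·tan α/(75+34) = 0.02737088  ⇒  α' = 24.29116°
a' = a·cos α / cos α' = 68.6700·cos 24.573°/cos 24.29116° = 68.516717
action lengths: √(r_a1²−r_b1²) = 21.569436, √(r_a2²−r_b2²) = 12.147476
base pitch p_b = π·m·cos α = 3.599902
CR = (21.569436 + 12.147476 − 68.516717·sin 24.29116°)/3.599902 = 1.536411
contact ratio ≈ 1.5364

1.5364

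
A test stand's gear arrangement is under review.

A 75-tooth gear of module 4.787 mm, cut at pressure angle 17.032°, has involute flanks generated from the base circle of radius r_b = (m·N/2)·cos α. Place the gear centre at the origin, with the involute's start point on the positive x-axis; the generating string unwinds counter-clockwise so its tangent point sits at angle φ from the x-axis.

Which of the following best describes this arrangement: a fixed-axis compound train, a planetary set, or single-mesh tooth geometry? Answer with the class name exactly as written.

single-mesh tooth geometry

topology: single-mesh involute geometry — m = 4.787, N = 75
classification: single-mesh tooth geometry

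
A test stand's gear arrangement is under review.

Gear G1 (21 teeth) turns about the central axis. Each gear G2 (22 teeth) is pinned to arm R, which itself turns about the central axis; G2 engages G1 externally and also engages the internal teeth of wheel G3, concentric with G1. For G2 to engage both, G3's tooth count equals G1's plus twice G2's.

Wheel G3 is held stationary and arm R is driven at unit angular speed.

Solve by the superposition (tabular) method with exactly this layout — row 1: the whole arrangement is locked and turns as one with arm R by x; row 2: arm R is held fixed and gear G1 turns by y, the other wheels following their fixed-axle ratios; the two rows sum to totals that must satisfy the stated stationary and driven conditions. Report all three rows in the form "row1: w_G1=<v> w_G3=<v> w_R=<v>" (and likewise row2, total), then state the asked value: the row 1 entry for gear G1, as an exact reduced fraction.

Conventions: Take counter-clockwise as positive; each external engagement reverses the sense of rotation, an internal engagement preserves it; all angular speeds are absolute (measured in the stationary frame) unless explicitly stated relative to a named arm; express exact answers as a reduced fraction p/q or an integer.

recognized (axles ride arm R): planetary set, 21/22/65 teeth
superposition row 1 [locked train]: every member turns x
row 2 (arm held, sun turns y): ω_ring = −(21/65)·y, ω_arm = 0
boundary: total ω_ring = x − (21/65)·y = 0 and total ω_arm = x = 1  ⇒  y = 65/21, x = 1
row 2 ring = −(21/65)·65/21 = -1
totals (row 1 + row 2): sun 1 + 65/21 = 86/21, ring 1 + (-1) = 0, arm 1 + 0 = 1
asked cell (row1, sun) = 1

row1: w_G1=1 w_G3=1 w_R=1
row2: w_G1=65/21 w_G3=-1 w_R=0
total: w_G1=86/21 w_G3=0 w_R=1
asked value: 1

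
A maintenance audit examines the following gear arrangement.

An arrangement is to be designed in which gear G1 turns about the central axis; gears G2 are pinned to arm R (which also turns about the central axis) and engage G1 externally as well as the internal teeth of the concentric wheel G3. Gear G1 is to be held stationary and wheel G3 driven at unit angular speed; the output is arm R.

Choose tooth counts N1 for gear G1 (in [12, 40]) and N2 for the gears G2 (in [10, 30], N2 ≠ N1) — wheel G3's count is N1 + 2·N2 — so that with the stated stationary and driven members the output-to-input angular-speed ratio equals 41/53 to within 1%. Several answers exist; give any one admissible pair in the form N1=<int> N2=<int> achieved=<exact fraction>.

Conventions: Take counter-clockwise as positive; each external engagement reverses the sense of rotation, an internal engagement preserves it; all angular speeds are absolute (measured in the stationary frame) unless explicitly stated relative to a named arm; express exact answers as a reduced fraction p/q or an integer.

N1=24 N2=29 achieved=41/53

planetary set to be sized for 41/53 (Willis relation)
Willis with ω_sun = 0: ω_arm/ω_ring = N3/(N1+N3); set equal to 41/53  ⇒  N3/N1 = (41/53)/(1 − 41/53) = 41/12
N3 = N1 + 2·N2  ⇒  N2/N1 = (N3/N1 − 1)/2 = (41/12 − 1)/2 = 29/24
smallest multiple with N1 ≥ 12 and N2 ≥ 10: k = 1  ⇒  N1 = 1·24 = 24, N2 = 1·29 = 29 (N1 ≤ 40, N2 ≤ 30, N2 ≠ N1 ✓), N3 = 24 + 2·29 = 82
check: N3/(N1+N3) with N1 = 24, N3 = 82 gives 41/53; |achieved − target| = 0 ≤ 41/5300 ✓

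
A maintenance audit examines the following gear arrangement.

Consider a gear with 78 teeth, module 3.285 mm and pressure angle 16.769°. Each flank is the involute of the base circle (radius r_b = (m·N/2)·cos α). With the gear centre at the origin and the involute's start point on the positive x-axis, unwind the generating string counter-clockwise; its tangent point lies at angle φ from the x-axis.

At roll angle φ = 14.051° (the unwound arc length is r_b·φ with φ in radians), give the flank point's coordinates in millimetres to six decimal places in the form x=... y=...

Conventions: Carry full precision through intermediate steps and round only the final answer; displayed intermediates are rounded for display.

x=126.300376 y=0.599441

topology: single-mesh involute geometry — m = 3.285, N = 78
pitch radius r_p = m·N/2 = 3.285·78/2 = 128.115000
base radius r_b = r_p·cos α = 128.115000·cos 16.769° = 122.667004
roll angle φ = 14.051° = 0.24523621 rad
x = r_b·(cos φ + φ·sin φ) = 126.300376
y = r_b·(sin φ − φ·cos φ) = 0.599441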